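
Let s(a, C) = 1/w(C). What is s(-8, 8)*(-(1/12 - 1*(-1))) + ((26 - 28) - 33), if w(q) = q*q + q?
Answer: -30253/864 ≈ -35.015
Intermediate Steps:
w(q) = q + q**2 (w(q) = q**2 + q = q + q**2)
s(a, C) = 1/(C*(1 + C))
s(-8, 8)*(-(1/12 - 1*(-1))) + ((26 - 28) - 33) = (1/(8*(1 + 8)))*(-(1/12 - 1*(-1))) + ((26 - 28) - 33) = ((1/8)/9)*(-(1/12 + 1)) + (-2 - 33) = ((1/8)*(1/9))*(-1*13/12) - 35 = (1/72)*(-13/12) - 35 = -13/864 - 35 = -30253/864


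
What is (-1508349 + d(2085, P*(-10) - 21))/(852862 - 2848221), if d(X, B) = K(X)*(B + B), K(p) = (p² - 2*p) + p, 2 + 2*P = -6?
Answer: -163606971/1995359 ≈ -81.994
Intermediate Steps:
P = -4 (P = -1 + (½)*(-6) = -1 - 3 = -4)
K(p) = p² - p
d(X, B) = 2*B*X*(-1 + X) (d(X, B) = (X*(-1 + X))*(B + B) = (X*(-1 + X))*(2*B) = 2*B*X*(-1 + X))
(-1508349 + d(2085, P*(-10) - 21))/(852862 - 2848221) = (-1508349 + 2*(-4*(-10) - 21)*2085*(-1 + 2085))/(852862 - 2848221) = (-1508349 + 2*(40 - 21)*2085*2084)/(-1995359) = (-1508349 + 2*19*2085*2084)*(-1/1995359) = (-1508349 + 165115320)*(-1/1995359) = 163606971*(-1/1995359) = -163606971/1995359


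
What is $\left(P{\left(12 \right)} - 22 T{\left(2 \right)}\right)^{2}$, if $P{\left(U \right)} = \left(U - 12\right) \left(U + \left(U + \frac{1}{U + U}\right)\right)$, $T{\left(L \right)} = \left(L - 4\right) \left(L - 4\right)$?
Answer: $7744$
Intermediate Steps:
$T{\left(L \right)} = \left(-4 + L\right)^{2}$ ($T{\left(L \right)} = \left(-4 + L\right) \left(-4 + L\right) = \left(-4 + L\right)^{2}$)
$P{\left(U \right)} = \left(-12 + U\right) \left(\frac{1}{2 U} + 2 U\right)$ ($P{\left(U \right)} = \left(-12 + U\right) \left(U + \left(U + \frac{1}{2 U}\right)\right) = \left(-12 + U\right) \left(\frac{1}{2 U} + 2 U\right)$)
$\left(P{\left(12 \right)} - 22 T{\left(2 \right)}\right)^{2} = \left(\left(\frac{1}{2} - 288 - \frac{6}{12} + 2 \cdot 12^{2}\right) - 22 \left(-4 + 2\right)^{2}\right)^{2} = \left(\left(\frac{1}{2} - 288 - \frac{1}{2} + 2 \cdot 144\right) - 22 \left(-2\right)^{2}\right)^{2} = \left(\left(\frac{1}{2} - 288 - \frac{1}{2} + 288\right) - 22 \cdot 4\right)^{2} = \left(0 - 88\right)^{2} = \left(-88\right)^{2} = 7744$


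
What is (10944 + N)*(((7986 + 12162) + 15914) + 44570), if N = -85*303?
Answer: -1194240552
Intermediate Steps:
N = -25755
(10944 + N)*(((7986 + 12162) + 15914) + 44570) = (10944 - 25755)*(((7986 + 12162) + 15914) + 44570) = -14811*((20148 + 15914) + 44570) = -14811*(36062 + 44570) = -14811*80632 = -1194240552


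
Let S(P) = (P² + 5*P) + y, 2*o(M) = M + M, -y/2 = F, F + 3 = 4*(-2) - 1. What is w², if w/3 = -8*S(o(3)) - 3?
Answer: 1347921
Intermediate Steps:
F = -12 (F = -3 + (4*(-2) - 1) = -3 + (-8 - 1) = -3 - 9 = -12)
y = 24 (y = -2*(-12) = 24)
o(M) = M (o(M) = (M + M)/2 = (2*M)/2 = M)
S(P) = 24 + P² + 5*P (S(P) = (P² + 5*P) + 24 = 24 + P² + 5*P)
w = -1161 (w = 3*(-8*(24 + 3² + 5*3) - 3) = 3*(-8*(24 + 9 + 15) - 3) = 3*(-8*48 - 3) = 3*(-384 - 3) = 3*(-387) = -1161)
w² = (-1161)² = 1347921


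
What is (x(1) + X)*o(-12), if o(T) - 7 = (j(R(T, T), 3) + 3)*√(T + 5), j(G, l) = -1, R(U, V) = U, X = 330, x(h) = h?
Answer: 2317 + 662*I*√7 ≈ 2317.0 + 1751.5*I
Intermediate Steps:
o(T) = 7 + 2*√(5 + T) (o(T) = 7 + (-1 + 3)*√(T + 5) = 7 + 2*√(5 + T))
(x(1) + X)*o(-12) = (1 + 330)*(7 + 2*√(5 - 12)) = 331*(7 + 2*√(-7)) = 331*(7 + 2*(I*√7)) = 331*(7 + 2*I*√7) = 2317 + 662*I*√7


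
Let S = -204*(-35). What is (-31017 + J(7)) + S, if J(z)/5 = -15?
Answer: -23952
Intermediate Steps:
J(z) = -75 (J(z) = 5*(-15) = -75)
S = 7140
(-31017 + J(7)) + S = (-31017 - 75) + 7140 = -31092 + 7140 = -23952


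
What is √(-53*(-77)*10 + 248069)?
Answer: √288879 ≈ 537.47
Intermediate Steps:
√(-53*(-77)*10 + 248069) = √(4081*10 + 248069) = √(40810 + 248069) = √288879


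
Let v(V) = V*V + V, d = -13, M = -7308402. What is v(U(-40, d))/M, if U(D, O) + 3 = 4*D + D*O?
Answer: -1253/71651 ≈ -0.017488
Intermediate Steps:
U(D, O) = -3 + 4*D + D*O (U(D, O) = -3 + (4*D + D*O) = -3 + 4*D + D*O)
v(V) = V + V² (v(V) = V² + V = V + V²)
v(U(-40, d))/M = ((-3 + 4*(-40) - 40*(-13))*(1 + (-3 + 4*(-40) - 40*(-13))))/(-7308402) = ((-3 - 160 + 520)*(1 + (-3 - 160 + 520)))*(-1/7308402) = (357*(1 + 357))*(-1/7308402) = (357*358)*(-1/7308402) = 127806*(-1/7308402) = -1253/71651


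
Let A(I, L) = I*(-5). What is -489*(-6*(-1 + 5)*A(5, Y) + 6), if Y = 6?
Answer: -296334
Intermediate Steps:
A(I, L) = -5*I
-489*(-6*(-1 + 5)*A(5, Y) + 6) = -489*(-6*(-1 + 5)*(-5*5) + 6) = -489*(-24*(-25) + 6) = -489*(-6*(-100) + 6) = -489*(600 + 6) = -489*606 = -296334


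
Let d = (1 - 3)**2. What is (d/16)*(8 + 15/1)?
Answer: 23/4 ≈ 5.7500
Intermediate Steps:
d = 4 (d = (-2)**2 = 4)
(d/16)*(8 + 15/1) = (4/16)*(8 + 15/1) = (4*(1/16))*(8 + 15*1) = (8 + 15)/4 = (1/4)*23 = 23/4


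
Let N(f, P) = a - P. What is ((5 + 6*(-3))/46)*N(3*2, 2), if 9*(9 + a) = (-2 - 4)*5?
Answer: 559/138 ≈ 4.0507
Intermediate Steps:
a = -37/3 (a = -9 + ((-2 - 4)*5)/9 = -9 + (-6*5)/9 = -9 + (⅑)*(-30) = -9 - 10/3 = -37/3 ≈ -12.333)
N(f, P) = -37/3 - P
((5 + 6*(-3))/46)*N(3*2, 2) = ((5 + 6*(-3))/46)*(-37/3 - 1*2) = ((5 - 18)*(1/46))*(-37/3 - 2) = -13*1/46*(-43/3) = -13/46*(-43/3) = 559/138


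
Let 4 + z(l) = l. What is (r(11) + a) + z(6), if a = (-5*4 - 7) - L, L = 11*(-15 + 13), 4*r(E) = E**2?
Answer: 109/4 ≈ 27.250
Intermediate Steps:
r(E) = E**2/4
L = -22 (L = 11*(-2) = -22)
z(l) = -4 + l
a = -5 (a = (-5*4 - 7) - 1*(-22) = (-20 - 7) + 22 = -27 + 22 = -5)
(r(11) + a) + z(6) = ((1/4)*11**2 - 5) + (-4 + 6) = ((1/4)*121 - 5) + 2 = (121/4 - 5) + 2 = 101/4 + 2 = 109/4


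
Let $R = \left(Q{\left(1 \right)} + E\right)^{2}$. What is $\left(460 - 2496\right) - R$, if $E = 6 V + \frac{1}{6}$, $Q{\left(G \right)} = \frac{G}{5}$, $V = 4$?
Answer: $- \frac{2366761}{900} \approx -2629.7$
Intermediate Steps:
$Q{\left(G \right)} = \frac{G}{5}$ ($Q{\left(G \right)} = G \frac{1}{5} = \frac{G}{5}$)
$E = \frac{145}{6}$ ($E = 6 \cdot 4 + \frac{1}{6} = 24 + \frac{1}{6} = \frac{145}{6} \approx 24.167$)
$R = \frac{534361}{900}$ ($R = \left(\frac{1}{5} \cdot 1 + \frac{145}{6}\right)^{2} = \left(\frac{1}{5} + \frac{145}{6}\right)^{2} = \left(\frac{731}{30}\right)^{2} = \frac{534361}{900} \approx 593.73$)
$\left(460 - 2496\right) - R = \left(460 - 2496\right) - \frac{534361}{900} = -2036 - \frac{534361}{900} = - \frac{2366761}{900}$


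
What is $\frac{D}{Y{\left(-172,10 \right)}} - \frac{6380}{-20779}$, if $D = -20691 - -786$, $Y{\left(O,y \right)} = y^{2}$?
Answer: $- \frac{7508509}{37780} \approx -198.74$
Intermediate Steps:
$D = -19905$ ($D = -20691 + 786 = -19905$)
$\frac{D}{Y{\left(-172,10 \right)}} - \frac{6380}{-20779} = - \frac{19905}{10^{2}} - \frac{6380}{-20779} = - \frac{19905}{100} - - \frac{580}{1889} = \left(-19905\right) \frac{1}{100} + \frac{580}{1889} = - \frac{3981}{20} + \frac{580}{1889} = - \frac{7508509}{37780}$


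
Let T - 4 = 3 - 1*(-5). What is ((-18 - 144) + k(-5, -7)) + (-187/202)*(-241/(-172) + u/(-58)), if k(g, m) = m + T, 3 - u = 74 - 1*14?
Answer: -160413049/1007576 ≈ -159.21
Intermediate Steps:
u = -57 (u = 3 - (74 - 1*14) = 3 - (74 - 14) = 3 - 1*60 = 3 - 60 = -57)
T = 12 (T = 4 + (3 - 1*(-5)) = 4 + (3 + 5) = 4 + 8 = 12)
k(g, m) = 12 + m (k(g, m) = m + 12 = 12 + m)
((-18 - 144) + k(-5, -7)) + (-187/202)*(-241/(-172) + u/(-58)) = ((-18 - 144) + (12 - 7)) + (-187/202)*(-241/(-172) - 57/(-58)) = (-162 + 5) + (-187*1/202)*(-241*(-1/172) - 57*(-1/58)) = -157 - 187*(241/172 + 57/58)/202 = -157 - 187/202*11891/4988 = -157 - 2223617/1007576 = -160413049/1007576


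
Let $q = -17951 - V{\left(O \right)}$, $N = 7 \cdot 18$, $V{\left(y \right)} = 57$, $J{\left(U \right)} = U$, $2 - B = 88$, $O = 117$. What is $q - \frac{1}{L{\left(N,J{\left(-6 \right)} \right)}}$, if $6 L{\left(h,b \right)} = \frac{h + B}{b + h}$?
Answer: $-18026$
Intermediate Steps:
$B = -86$ ($B = 2 - 88 = -86$)
$N = 126$
$q = -18008$ ($q = -17951 - 57 = -18008$)
$L{\left(h,b \right)} = \frac{-86 + h}{6 \left(b + h\right)}$ ($L{\left(h,b \right)} = \frac{\left(h - 86\right) \frac{1}{b + h}}{6} = \frac{\left(-86 + h\right) \frac{1}{b + h}}{6} = \frac{\frac{1}{b + h} \left(-86 + h\right)}{6} = \frac{-86 + h}{6 \left(b + h\right)}$)
$q - \frac{1}{L{\left(N,J{\left(-6 \right)} \right)}} = -18008 - \frac{1}{\frac{1}{6} \frac{1}{-6 + 126} \left(-86 + 126\right)} = -18008 - \frac{1}{\frac{1}{6} \cdot \frac{1}{120} \cdot 40} = -18008 - \frac{1}{\frac{1}{18}} = -18008 - 18 = -18026$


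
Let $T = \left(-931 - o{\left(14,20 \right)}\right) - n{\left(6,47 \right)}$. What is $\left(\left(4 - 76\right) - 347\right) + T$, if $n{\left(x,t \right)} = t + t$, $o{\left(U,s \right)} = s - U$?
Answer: $-1450$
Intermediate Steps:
$n{\left(x,t \right)} = 2 t$
$T = -1031$ ($T = \left(-931 - \left(20 - 14\right)\right) - 2 \cdot 47 = \left(-931 - \left(20 - 14\right)\right) - 94 = \left(-931 - 6\right) - 94 = -937 - 94 = -1031$)
$\left(\left(4 - 76\right) - 347\right) + T = \left(\left(4 - 76\right) - 347\right) - 1031 = \left(-72 - 347\right) - 1031 = -419 - 1031 = -1450$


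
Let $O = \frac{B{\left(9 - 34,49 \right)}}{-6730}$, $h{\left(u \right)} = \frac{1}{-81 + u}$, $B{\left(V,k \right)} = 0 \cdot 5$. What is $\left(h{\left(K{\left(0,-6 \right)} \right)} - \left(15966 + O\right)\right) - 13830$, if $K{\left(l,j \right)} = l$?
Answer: $- \frac{2413477}{81} \approx -29796.0$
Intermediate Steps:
$B{\left(V,k \right)} = 0$
$O = 0$ ($O = \frac{0}{-6730} = 0 \left(- \frac{1}{6730}\right) = 0$)
$\left(h{\left(K{\left(0,-6 \right)} \right)} - \left(15966 + O\right)\right) - 13830 = \left(\frac{1}{-81 + 0} - 15966\right) - 13830 = \left(\frac{1}{-81} + \left(-15966 + 0\right)\right) - 13830 = \left(- \frac{1}{81} - 15966\right) - 13830 = - \frac{1293247}{81} - 13830 = - \frac{2413477}{81}$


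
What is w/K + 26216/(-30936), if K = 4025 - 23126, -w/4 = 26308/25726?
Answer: -268314286693/316702354107 ≈ -0.84721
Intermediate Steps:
w = -52616/12863 (w = -105232/25726 = -4*13154/12863 = -52616/12863 ≈ -4.0905)
K = -19101
w/K + 26216/(-30936) = -52616/12863/(-19101) + 26216/(-30936) = -52616/12863*(-1/19101) + 26216*(-1/30936) = 52616/245696163 - 3277/3867 = -268314286693/316702354107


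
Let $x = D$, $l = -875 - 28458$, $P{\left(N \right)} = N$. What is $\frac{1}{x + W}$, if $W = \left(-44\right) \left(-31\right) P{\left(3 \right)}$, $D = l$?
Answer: $- \frac{1}{25241} \approx -3.9618 \cdot 10^{-5}$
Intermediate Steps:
$l = -29333$ ($l = -875 - 28458 = -29333$)
$D = -29333$
$W = 4092$ ($W = \left(-44\right) \left(-31\right) 3 = 1364 \cdot 3 = 4092$)
$x = -29333$
$\frac{1}{x + W} = \frac{1}{-29333 + 4092} = \frac{1}{-25241} = - \frac{1}{25241}$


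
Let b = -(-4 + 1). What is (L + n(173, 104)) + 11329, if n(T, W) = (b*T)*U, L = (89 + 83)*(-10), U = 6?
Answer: 12723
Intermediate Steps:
L = -1720 (L = 172*(-10) = -1720)
b = 3 (b = -1*(-3) = 3)
n(T, W) = 18*T (n(T, W) = (3*T)*6 = 18*T)
(L + n(173, 104)) + 11329 = (-1720 + 18*173) + 11329 = (-1720 + 3114) + 11329 = 1394 + 11329 = 12723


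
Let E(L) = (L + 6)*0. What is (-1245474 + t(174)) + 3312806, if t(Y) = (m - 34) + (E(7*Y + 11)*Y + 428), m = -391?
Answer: 2067335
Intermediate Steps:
E(L) = 0 (E(L) = (6 + L)*0 = 0)
t(Y) = 3 (t(Y) = (-391 - 34) + (0*Y + 428) = -425 + (0 + 428) = -425 + 428 = 3)
(-1245474 + t(174)) + 3312806 = (-1245474 + 3) + 3312806 = -1245471 + 3312806 = 2067335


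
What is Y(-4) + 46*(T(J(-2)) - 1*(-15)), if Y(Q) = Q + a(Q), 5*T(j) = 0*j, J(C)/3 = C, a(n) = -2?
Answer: 684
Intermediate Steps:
J(C) = 3*C
T(j) = 0 (T(j) = (0*j)/5 = (⅕)*0 = 0)
Y(Q) = -2 + Q (Y(Q) = Q - 2 = -2 + Q)
Y(-4) + 46*(T(J(-2)) - 1*(-15)) = (-2 - 4) + 46*(0 - 1*(-15)) = -6 + 46*(0 + 15) = -6 + 46*15 = -6 + 690 = 684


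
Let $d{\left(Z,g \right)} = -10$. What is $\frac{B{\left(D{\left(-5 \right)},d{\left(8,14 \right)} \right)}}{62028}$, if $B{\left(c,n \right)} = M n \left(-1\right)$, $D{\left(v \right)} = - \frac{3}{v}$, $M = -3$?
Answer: $- \frac{5}{10338} \approx -0.00048365$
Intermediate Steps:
$B{\left(c,n \right)} = 3 n$ ($B{\left(c,n \right)} = - 3 n \left(-1\right) = 3 n$)
$\frac{B{\left(D{\left(-5 \right)},d{\left(8,14 \right)} \right)}}{62028} = \frac{3 \left(-10\right)}{62028} = \left(-30\right) \frac{1}{62028} = - \frac{5}{10338}$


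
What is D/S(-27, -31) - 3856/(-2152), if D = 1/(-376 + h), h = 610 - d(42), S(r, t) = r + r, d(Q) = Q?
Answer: 4997107/2788992 ≈ 1.7917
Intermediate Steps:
S(r, t) = 2*r
h = 568 (h = 610 - 1*42 = 610 - 42 = 568)
D = 1/192 (D = 1/(-376 + 568) = 1/192 ≈ 0.0052083)
D/S(-27, -31) - 3856/(-2152) = 1/(192*((2*(-27)))) - 3856/(-2152) = (1/192)/(-54) - 3856*(-1/2152) = (1/192)*(-1/54) + 482/269 = -1/10368 + 482/269 = 4997107/2788992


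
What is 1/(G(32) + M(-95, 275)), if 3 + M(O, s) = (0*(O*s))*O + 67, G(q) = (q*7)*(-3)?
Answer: -1/608 ≈ -0.0016447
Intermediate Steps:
G(q) = -21*q (G(q) = (7*q)*(-3) = -21*q)
M(O, s) = 64 (M(O, s) = -3 + ((0*(O*s))*O + 67) = -3 + (0*O + 67) = -3 + (0 + 67) = -3 + 67 = 64)
1/(G(32) + M(-95, 275)) = 1/(-21*32 + 64) = 1/(-672 + 64) = 1/(-608) = -1/608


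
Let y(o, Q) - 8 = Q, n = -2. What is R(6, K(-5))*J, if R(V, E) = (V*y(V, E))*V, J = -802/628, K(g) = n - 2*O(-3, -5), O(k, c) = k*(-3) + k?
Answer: 43308/157 ≈ 275.85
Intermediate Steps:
O(k, c) = -2*k (O(k, c) = -3*k + k = -2*k)
y(o, Q) = 8 + Q
K(g) = -14 (K(g) = -2 - (-4)*(-3) = -2 - 2*6 = -2 - 12 = -14)
J = -401/314 (J = -802*1/628 = -401/314 ≈ -1.2771)
R(V, E) = V**2*(8 + E) (R(V, E) = (V*(8 + E))*V = V**2*(8 + E))
R(6, K(-5))*J = (6**2*(8 - 14))*(-401/314) = (36*(-6))*(-401/314) = -216*(-401/314) = 43308/157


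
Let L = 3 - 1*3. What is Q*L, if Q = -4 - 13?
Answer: 0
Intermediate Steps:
L = 0 (L = 3 - 3 = 0)
Q = -17
Q*L = -17*0 = 0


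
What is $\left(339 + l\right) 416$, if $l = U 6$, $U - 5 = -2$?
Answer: $148512$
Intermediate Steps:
$U = 3$ ($U = 5 - 2 = 3$)
$l = 18$ ($l = 3 \cdot 6 = 18$)
$\left(339 + l\right) 416 = \left(339 + 18\right) 416 = 357 \cdot 416 = 148512$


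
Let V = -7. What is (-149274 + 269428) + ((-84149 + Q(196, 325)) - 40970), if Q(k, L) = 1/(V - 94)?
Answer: -501466/101 ≈ -4965.0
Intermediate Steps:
Q(k, L) = -1/101 (Q(k, L) = 1/(-7 - 94) = 1/(-101) = -1/101)
(-149274 + 269428) + ((-84149 + Q(196, 325)) - 40970) = (-149274 + 269428) + ((-84149 - 1/101) - 40970) = 120154 + (-8499050/101 - 40970) = 120154 - 12637020/101 = -501466/101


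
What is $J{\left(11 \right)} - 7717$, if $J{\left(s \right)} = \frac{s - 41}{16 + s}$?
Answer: $- \frac{69463}{9} \approx -7718.1$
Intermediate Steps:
$J{\left(s \right)} = \frac{-41 + s}{16 + s}$
$J{\left(11 \right)} - 7717 = \frac{-41 + 11}{16 + 11} - 7717 = \frac{1}{27} \left(-30\right) - 7717 = - \frac{10}{9} - 7717 = - \frac{69463}{9}$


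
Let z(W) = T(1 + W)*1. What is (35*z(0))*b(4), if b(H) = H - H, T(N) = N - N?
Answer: 0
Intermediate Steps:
T(N) = 0
b(H) = 0
z(W) = 0 (z(W) = 0*1 = 0)
(35*z(0))*b(4) = (35*0)*0 = 0*0 = 0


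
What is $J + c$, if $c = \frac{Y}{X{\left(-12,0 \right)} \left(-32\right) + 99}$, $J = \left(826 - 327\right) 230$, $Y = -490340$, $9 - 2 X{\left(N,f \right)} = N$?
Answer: $\frac{27690830}{237} \approx 1.1684 \cdot 10^{5}$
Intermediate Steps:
$X{\left(N,f \right)} = \frac{9}{2} - \frac{N}{2}$
$J = 114770$ ($J = 499 \cdot 230 = 114770$)
$c = \frac{490340}{237}$ ($c = - \frac{490340}{\left(\frac{9}{2} - -6\right) \left(-32\right) + 99} = - \frac{490340}{\left(\frac{9}{2} + 6\right) \left(-32\right) + 99} = - \frac{490340}{\frac{21}{2} \left(-32\right) + 99} = - \frac{490340}{-336 + 99} = - \frac{490340}{-237} = \left(-490340\right) \left(- \frac{1}{237}\right) = \frac{490340}{237} \approx 2068.9$)
$J + c = 114770 + \frac{490340}{237} = \frac{27690830}{237}$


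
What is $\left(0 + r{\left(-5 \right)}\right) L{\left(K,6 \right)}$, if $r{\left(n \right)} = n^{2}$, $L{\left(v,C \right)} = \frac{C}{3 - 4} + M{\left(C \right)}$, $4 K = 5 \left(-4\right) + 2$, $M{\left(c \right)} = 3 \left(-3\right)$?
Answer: $-375$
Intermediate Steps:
$M{\left(c \right)} = -9$
$K = - \frac{9}{2}$ ($K = \frac{5 \left(-4\right) + 2}{4} = \frac{-20 + 2}{4} = \frac{1}{4} \left(-18\right) = - \frac{9}{2} \approx -4.5$)
$L{\left(v,C \right)} = -9 - C$ ($L{\left(v,C \right)} = \frac{C}{3 - 4} - 9 = \frac{C}{-1} - 9 = - C - 9 = -9 - C$)
$\left(0 + r{\left(-5 \right)}\right) L{\left(K,6 \right)} = \left(0 + \left(-5\right)^{2}\right) \left(-9 - 6\right) = \left(0 + 25\right) \left(-9 - 6\right) = 25 \left(-15\right) = -375$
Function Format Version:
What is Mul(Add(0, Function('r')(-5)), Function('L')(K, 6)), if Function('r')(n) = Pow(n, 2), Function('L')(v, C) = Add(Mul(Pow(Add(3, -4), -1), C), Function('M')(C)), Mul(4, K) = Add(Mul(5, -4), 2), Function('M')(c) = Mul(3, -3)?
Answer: -375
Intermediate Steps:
Function('M')(c) = -9
K = Rational(-9, 2) (K = Mul(Rational(1, 4), Add(Mul(5, -4), 2)) = Mul(Rational(1, 4), Add(-20, 2)) = Mul(Rational(1, 4), -18) = Rational(-9, 2) ≈ -4.5000)
Function('L')(v, C) = Add(-9, Mul(-1, C)) (Function('L')(v, C) = Add(Mul(Pow(Add(3, -4), -1), C), -9) = Add(Mul(Pow(-1, -1), C), -9) = Add(Mul(-1, C), -9) = Add(-9, Mul(-1, C)))
Mul(Add(0, Function('r')(-5)), Function('L')(K, 6)) = Mul(Add(0, Pow(-5, 2)), Add(-9, Mul(-1, 6))) = Mul(Add(0, 25), Add(-9, -6)) = Mul(25, -15) = -375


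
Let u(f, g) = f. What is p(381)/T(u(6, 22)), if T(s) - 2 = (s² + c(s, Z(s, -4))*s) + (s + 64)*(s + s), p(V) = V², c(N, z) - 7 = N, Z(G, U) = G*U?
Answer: 145161/956 ≈ 151.84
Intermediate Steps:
c(N, z) = 7 + N
T(s) = 2 + s² + s*(7 + s) + 2*s*(64 + s) (T(s) = 2 + ((s² + (7 + s)*s) + (s + 64)*(s + s)) = 2 + ((s² + s*(7 + s)) + (64 + s)*(2*s)) = 2 + ((s² + s*(7 + s)) + 2*s*(64 + s)) = 2 + (s² + s*(7 + s) + 2*s*(64 + s)) = 2 + s² + s*(7 + s) + 2*s*(64 + s))
p(381)/T(u(6, 22)) = 381²/(2 + 4*6² + 135*6) = 145161/(2 + 4*36 + 810) = 145161/(2 + 144 + 810) = 145161/956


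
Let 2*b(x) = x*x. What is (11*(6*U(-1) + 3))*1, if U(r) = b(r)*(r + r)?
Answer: -33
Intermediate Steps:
b(x) = x²/2 (b(x) = (x*x)/2 = x²/2)
U(r) = r³ (U(r) = (r²/2)*(r + r) = (r²/2)*(2*r) = r³)
(11*(6*U(-1) + 3))*1 = (11*(6*(-1)³ + 3))*1 = (11*(6*(-1) + 3))*1 = (11*(-6 + 3))*1 = (11*(-3))*1 = -33*1 = -33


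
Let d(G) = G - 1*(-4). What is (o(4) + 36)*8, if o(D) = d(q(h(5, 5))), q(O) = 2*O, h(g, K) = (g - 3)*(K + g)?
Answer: 640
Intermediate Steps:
h(g, K) = (-3 + g)*(K + g)
d(G) = 4 + G (d(G) = G + 4 = 4 + G)
o(D) = 44 (o(D) = 4 + 2*(5**2 - 3*5 - 3*5 + 5*5) = 4 + 2*(25 - 15 - 15 + 25) = 4 + 2*20 = 4 + 40 = 44)
(o(4) + 36)*8 = (44 + 36)*8 = 80*8 = 640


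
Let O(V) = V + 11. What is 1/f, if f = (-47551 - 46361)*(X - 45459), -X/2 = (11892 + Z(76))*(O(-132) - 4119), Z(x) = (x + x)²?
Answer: -1/27865626959352 ≈ -3.5886e-14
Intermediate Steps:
Z(x) = 4*x² (Z(x) = (2*x)² = 4*x²)
O(V) = 11 + V
X = 296766080 (X = -2*(11892 + 4*76²)*((11 - 132) - 4119) = -2*(11892 + 4*5776)*(-121 - 4119) = -2*(11892 + 23104)*(-4240) = -69992*(-4240) = -2*(-148383040) = 296766080)
f = -27865626959352 (f = (-47551 - 46361)*(296766080 - 45459) = -93912*296720621 = -27865626959352)
1/f = 1/(-27865626959352) = -1/27865626959352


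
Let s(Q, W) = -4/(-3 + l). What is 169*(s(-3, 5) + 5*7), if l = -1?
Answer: 6084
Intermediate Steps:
s(Q, W) = 1 (s(Q, W) = -4/(-3 - 1) = -4/(-4) = -4*(-1/4) = 1)
169*(s(-3, 5) + 5*7) = 169*(1 + 5*7) = 169*(1 + 35) = 169*36 = 6084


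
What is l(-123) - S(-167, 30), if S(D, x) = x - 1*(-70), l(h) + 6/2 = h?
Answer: -226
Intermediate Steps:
l(h) = -3 + h
S(D, x) = 70 + x (S(D, x) = x + 70 = 70 + x)
l(-123) - S(-167, 30) = (-3 - 123) - (70 + 30) = -126 - 1*100 = -126 - 100 = -226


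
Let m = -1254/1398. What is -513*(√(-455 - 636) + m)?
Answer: 107217/233 - 513*I*√1091 ≈ 460.16 - 16945.0*I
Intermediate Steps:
m = -209/233 (m = -1254*1/1398 = -209/233 ≈ -0.89700)
-513*(√(-455 - 636) + m) = -513*(√(-455 - 636) - 209/233) = -513*(√(-1091) - 209/233) = -513*(I*√1091 - 209/233) = -513*(-209/233 + I*√1091) = 107217/233 - 513*I*√1091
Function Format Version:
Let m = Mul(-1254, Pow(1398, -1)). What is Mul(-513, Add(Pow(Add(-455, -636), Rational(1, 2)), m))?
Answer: Add(Rational(107217, 233), Mul(-513, I, Pow(1091, Rational(1, 2)))) ≈ Add(460.16, Mul(-16945., I))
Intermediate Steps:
m = Rational(-209, 233) (m = Mul(-1254, Rational(1, 1398)) = Rational(-209, 233) ≈ -0.89700)
Mul(-513, Add(Pow(Add(-455, -636), Rational(1, 2)), m)) = Mul(-513, Add(Pow(Add(-455, -636), Rational(1, 2)), Rational(-209, 233))) = Mul(-513, Add(Pow(-1091, Rational(1, 2)), Rational(-209, 233))) = Mul(-513, Add(Mul(I, Pow(1091, Rational(1, 2))), Rational(-209, 233))) = Mul(-513, Add(Rational(-209, 233), Mul(I, Pow(1091, Rational(1, 2))))) = Add(Rational(107217, 233), Mul(-513, I, Pow(1091, Rational(1, 2))))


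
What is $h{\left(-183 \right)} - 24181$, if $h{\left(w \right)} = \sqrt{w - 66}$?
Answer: $-24181 + i \sqrt{249} \approx -24181.0 + 15.78 i$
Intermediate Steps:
$h{\left(w \right)} = \sqrt{-66 + w}$
$h{\left(-183 \right)} - 24181 = \sqrt{-66 - 183} - 24181 = \sqrt{-249} - 24181 = i \sqrt{249} - 24181 = -24181 + i \sqrt{249}$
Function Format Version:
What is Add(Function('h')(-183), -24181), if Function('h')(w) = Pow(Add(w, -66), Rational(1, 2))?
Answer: Add(-24181, Mul(I, Pow(249, Rational(1, 2)))) ≈ Add(-24181., Mul(15.780, I))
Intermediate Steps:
Function('h')(w) = Pow(Add(-66, w), Rational(1, 2))
Add(Function('h')(-183), -24181) = Add(Pow(Add(-66, -183), Rational(1, 2)), -24181) = Add(Pow(-249, Rational(1, 2)), -24181) = Add(Mul(I, Pow(249, Rational(1, 2))), -24181) = Add(-24181, Mul(I, Pow(249, Rational(1, 2))))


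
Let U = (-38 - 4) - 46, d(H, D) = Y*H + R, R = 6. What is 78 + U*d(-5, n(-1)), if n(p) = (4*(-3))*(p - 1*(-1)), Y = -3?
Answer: -1770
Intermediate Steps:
n(p) = -12 - 12*p (n(p) = -12*(p + 1) = -12*(1 + p) = -12 - 12*p)
d(H, D) = 6 - 3*H (d(H, D) = -3*H + 6 = 6 - 3*H)
U = -88 (U = -42 - 46 = -88)
78 + U*d(-5, n(-1)) = 78 - 88*(6 - 3*(-5)) = 78 - 88*(6 + 15) = 78 - 88*21 = 78 - 1848 = -1770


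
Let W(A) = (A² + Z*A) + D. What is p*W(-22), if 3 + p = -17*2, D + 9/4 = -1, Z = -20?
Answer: -136271/4 ≈ -34068.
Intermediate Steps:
D = -13/4 (D = -9/4 - 1 = -13/4 ≈ -3.2500)
W(A) = -13/4 + A² - 20*A (W(A) = (A² - 20*A) - 13/4 = -13/4 + A² - 20*A)
p = -37 (p = -3 - 17*2 = -3 - 34 = -37)
p*W(-22) = -37*(-13/4 + (-22)² - 20*(-22)) = -37*(-13/4 + 484 + 440) = -37*3683/4 = -136271/4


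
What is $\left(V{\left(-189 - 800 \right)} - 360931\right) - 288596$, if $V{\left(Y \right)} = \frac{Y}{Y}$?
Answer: $-649526$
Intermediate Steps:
$V{\left(Y \right)} = 1$
$\left(V{\left(-189 - 800 \right)} - 360931\right) - 288596 = \left(1 - 360931\right) - 288596 = -360930 - 288596 = -649526$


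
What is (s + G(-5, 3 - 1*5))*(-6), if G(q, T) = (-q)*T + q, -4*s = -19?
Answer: 123/2 ≈ 61.500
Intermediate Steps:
s = 19/4 (s = -1/4*(-19) = 19/4 ≈ 4.7500)
G(q, T) = q - T*q (G(q, T) = -T*q + q = q - T*q)
(s + G(-5, 3 - 1*5))*(-6) = (19/4 - 5*(1 - (3 - 1*5)))*(-6) = (19/4 - 5*(1 - (3 - 5)))*(-6) = (19/4 - 5*(1 - 1*(-2)))*(-6) = (19/4 - 5*(1 + 2))*(-6) = (19/4 - 5*3)*(-6) = (19/4 - 15)*(-6) = -41/4*(-6) = 123/2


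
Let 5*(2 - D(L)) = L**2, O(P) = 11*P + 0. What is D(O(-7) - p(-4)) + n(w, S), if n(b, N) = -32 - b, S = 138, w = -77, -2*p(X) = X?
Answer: -6006/5 ≈ -1201.2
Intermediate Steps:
O(P) = 11*P
p(X) = -X/2
D(L) = 2 - L**2/5
D(O(-7) - p(-4)) + n(w, S) = (2 - (11*(-7) - (-1)*(-4)/2)**2/5) + (-32 - 1*(-77)) = (2 - (-77 - 1*2)**2/5) + (-32 + 77) = (2 - (-77 - 2)**2/5) + 45 = (2 - 1/5*(-79)**2) + 45 = (2 - 1/5*6241) + 45 = (2 - 6241/5) + 45 = -6231/5 + 45 = -6006/5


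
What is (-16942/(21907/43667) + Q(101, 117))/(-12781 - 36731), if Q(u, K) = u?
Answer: 245864569/361553128 ≈ 0.68002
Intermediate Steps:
(-16942/(21907/43667) + Q(101, 117))/(-12781 - 36731) = (-16942/(21907/43667) + 101)/(-12781 - 36731) = (-16942/(21907*(1/43667)) + 101)/(-49512) = (-16942/21907/43667 + 101)*(-1/49512) = (-16942*43667/21907 + 101)*(-1/49512) = (-739806314/21907 + 101)*(-1/49512) = -737593707/21907*(-1/49512) = 245864569/361553128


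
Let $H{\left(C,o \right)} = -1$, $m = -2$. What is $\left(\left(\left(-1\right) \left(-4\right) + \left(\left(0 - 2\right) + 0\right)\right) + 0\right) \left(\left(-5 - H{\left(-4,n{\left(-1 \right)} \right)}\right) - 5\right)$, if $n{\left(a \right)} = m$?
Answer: $-18$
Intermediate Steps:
$n{\left(a \right)} = -2$
$\left(\left(\left(-1\right) \left(-4\right) + \left(\left(0 - 2\right) + 0\right)\right) + 0\right) \left(\left(-5 - H{\left(-4,n{\left(-1 \right)} \right)}\right) - 5\right) = \left(\left(\left(-1\right) \left(-4\right) + \left(\left(0 - 2\right) + 0\right)\right) + 0\right) \left(\left(-5 - -1\right) - 5\right) = \left(\left(4 + \left(-2 + 0\right)\right) + 0\right) \left(\left(-5 + 1\right) - 5\right) = \left(\left(4 - 2\right) + 0\right) \left(-4 - 5\right) = \left(2 + 0\right) \left(-9\right) = 2 \left(-9\right) = -18$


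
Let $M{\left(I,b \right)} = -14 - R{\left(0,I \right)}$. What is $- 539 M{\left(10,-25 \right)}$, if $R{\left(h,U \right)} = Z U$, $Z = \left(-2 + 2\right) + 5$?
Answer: $34496$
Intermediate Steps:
$Z = 5$ ($Z = 0 + 5 = 5$)
$R{\left(h,U \right)} = 5 U$
$M{\left(I,b \right)} = -14 - 5 I$
$- 539 M{\left(10,-25 \right)} = - 539 \left(-14 - 50\right) = \left(-539\right) \left(-64\right) = 34496$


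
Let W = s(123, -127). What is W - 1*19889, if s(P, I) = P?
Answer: -19766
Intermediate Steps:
W = 123
W - 1*19889 = 123 - 1*19889 = 123 - 19889 = -19766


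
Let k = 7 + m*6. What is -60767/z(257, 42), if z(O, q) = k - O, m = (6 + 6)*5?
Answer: -60767/110 ≈ -552.43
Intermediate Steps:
m = 60 (m = 12*5 = 60)
k = 367 (k = 7 + 60*6 = 7 + 360 = 367)
z(O, q) = 367 - O
-60767/z(257, 42) = -60767/(367 - 1*257) = -60767/(367 - 257) = -60767/110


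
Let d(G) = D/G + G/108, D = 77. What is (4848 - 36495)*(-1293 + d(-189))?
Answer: 1475562473/36 ≈ 4.0988e+7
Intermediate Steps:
d(G) = 77/G + G/108
(4848 - 36495)*(-1293 + d(-189)) = (4848 - 36495)*(-1293 + (77/(-189) + (1/108)*(-189))) = -31647*(-1293 + (77*(-1/189) - 7/4)) = -31647*(-1293 + (-11/27 - 7/4)) = -31647*(-1293 - 233/108) = -31647*(-139877/108) = 1475562473/36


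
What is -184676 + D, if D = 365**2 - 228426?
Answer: -279877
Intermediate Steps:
D = -95201 (D = 133225 - 228426 = -95201)
-184676 + D = -184676 - 95201 = -279877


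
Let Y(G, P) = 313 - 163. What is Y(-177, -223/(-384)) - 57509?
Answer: -57359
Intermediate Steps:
Y(G, P) = 150
Y(-177, -223/(-384)) - 57509 = 150 - 57509 = -57359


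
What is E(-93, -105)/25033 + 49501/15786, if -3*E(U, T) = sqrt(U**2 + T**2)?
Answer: 49501/15786 - sqrt(2186)/25033 ≈ 3.1339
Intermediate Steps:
E(U, T) = -sqrt(T**2 + U**2)/3 (E(U, T) = -sqrt(U**2 + T**2)/3 = -sqrt(T**2 + U**2)/3)
E(-93, -105)/25033 + 49501/15786 = -sqrt((-105)**2 + (-93)**2)/3/25033 + 49501/15786 = -sqrt(11025 + 8649)/3*(1/25033) + 49501*(1/15786) = -sqrt(2186)*(1/25033) + 49501/15786 = -sqrt(2186)/25033 + 49501/15786 = 49501/15786 - sqrt(2186)/25033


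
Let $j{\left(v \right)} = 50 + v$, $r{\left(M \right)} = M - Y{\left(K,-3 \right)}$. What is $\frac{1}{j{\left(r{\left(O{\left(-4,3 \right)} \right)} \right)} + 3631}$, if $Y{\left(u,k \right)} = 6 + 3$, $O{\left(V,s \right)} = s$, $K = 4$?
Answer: $\frac{1}{3675} \approx 0.00027211$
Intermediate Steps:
$Y{\left(u,k \right)} = 9$
$r{\left(M \right)} = -9 + M$ ($r{\left(M \right)} = M - 9 = -9 + M$)
$\frac{1}{j{\left(r{\left(O{\left(-4,3 \right)} \right)} \right)} + 3631} = \frac{1}{\left(50 + \left(-9 + 3\right)\right) + 3631} = \frac{1}{\left(50 - 6\right) + 3631} = \frac{1}{44 + 3631} = \frac{1}{3675}$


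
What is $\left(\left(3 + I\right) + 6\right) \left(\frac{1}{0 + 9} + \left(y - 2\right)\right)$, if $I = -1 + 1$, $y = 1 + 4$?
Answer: $28$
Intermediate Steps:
$y = 5$
$I = 0$
$\left(\left(3 + I\right) + 6\right) \left(\frac{1}{0 + 9} + \left(y - 2\right)\right) = \left(\left(3 + 0\right) + 6\right) \left(\frac{1}{0 + 9} + \left(5 - 2\right)\right) = \left(3 + 6\right) \left(\frac{1}{9} + 3\right) = 9 \left(\frac{1}{9} + 3\right) = 9 \cdot \frac{28}{9} = 28$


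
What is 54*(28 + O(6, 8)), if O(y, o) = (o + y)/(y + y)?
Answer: 1575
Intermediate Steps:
O(y, o) = (o + y)/(2*y) (O(y, o) = (o + y)/((2*y)) = (o + y)*(1/(2*y)) = (o + y)/(2*y))
54*(28 + O(6, 8)) = 54*(28 + (½)*(8 + 6)/6) = 54*(28 + (½)*(⅙)*14) = 54*(28 + 7/6) = 54*(175/6) = 1575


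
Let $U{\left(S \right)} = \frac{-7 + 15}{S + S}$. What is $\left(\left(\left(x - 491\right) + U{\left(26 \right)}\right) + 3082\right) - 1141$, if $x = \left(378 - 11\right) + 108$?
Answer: $\frac{25027}{13} \approx 1925.2$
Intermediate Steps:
$x = 475$ ($x = 367 + 108 = 475$)
$U{\left(S \right)} = \frac{4}{S}$ ($U{\left(S \right)} = \frac{8}{2 S} = 8 \frac{1}{2 S} = \frac{4}{S}$)
$\left(\left(\left(x - 491\right) + U{\left(26 \right)}\right) + 3082\right) - 1141 = \left(\left(\left(475 - 491\right) + \frac{4}{26}\right) + 3082\right) - 1141 = \left(\left(-16 + 4 \cdot \frac{1}{26}\right) + 3082\right) - 1141 = \left(\left(-16 + \frac{2}{13}\right) + 3082\right) - 1141 = \left(- \frac{206}{13} + 3082\right) - 1141 = \frac{39860}{13} - 1141 = \frac{25027}{13}$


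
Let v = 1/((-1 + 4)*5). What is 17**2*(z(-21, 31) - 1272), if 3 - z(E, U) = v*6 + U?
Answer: -1879078/5 ≈ -3.7582e+5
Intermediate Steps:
v = 1/15 (v = (1/5)/3 = (1/3)*(1/5) = 1/15 ≈ 0.066667)
z(E, U) = 13/5 - U (z(E, U) = 3 - ((1/15)*6 + U) = 3 - (2/5 + U) = 3 + (-2/5 - U) = 13/5 - U)
17**2*(z(-21, 31) - 1272) = 17**2*((13/5 - 1*31) - 1272) = 289*((13/5 - 31) - 1272) = 289*(-142/5 - 1272) = 289*(-6502/5) = -1879078/5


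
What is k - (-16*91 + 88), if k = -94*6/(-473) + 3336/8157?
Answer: 1761426508/1286087 ≈ 1369.6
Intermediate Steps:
k = 2059492/1286087 (k = -564*(-1/473) + 3336*(1/8157) = 564/473 + 1112/2719 = 2059492/1286087 ≈ 1.6014)
k - (-16*91 + 88) = 2059492/1286087 - (-16*91 + 88) = 2059492/1286087 - (-1456 + 88) = 2059492/1286087 - 1*(-1368) = 2059492/1286087 + 1368 = 1761426508/1286087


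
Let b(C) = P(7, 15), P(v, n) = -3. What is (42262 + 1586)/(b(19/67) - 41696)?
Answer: -6264/5957 ≈ -1.0515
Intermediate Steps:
b(C) = -3
(42262 + 1586)/(b(19/67) - 41696) = (42262 + 1586)/(-3 - 41696) = 43848/(-41699) = 43848*(-1/41699) = -6264/5957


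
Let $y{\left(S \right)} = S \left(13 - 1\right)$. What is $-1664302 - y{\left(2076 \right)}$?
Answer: $-1689214$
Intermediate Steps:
$y{\left(S \right)} = 12 S$ ($y{\left(S \right)} = S 12 = 12 S$)
$-1664302 - y{\left(2076 \right)} = -1664302 - 12 \cdot 2076 = -1664302 - 24912 = -1689214$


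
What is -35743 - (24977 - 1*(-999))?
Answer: -61719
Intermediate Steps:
-35743 - (24977 - 1*(-999)) = -35743 - (24977 + 999) = -35743 - 1*25976 = -35743 - 25976 = -61719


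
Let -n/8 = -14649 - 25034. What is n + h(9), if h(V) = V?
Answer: 317473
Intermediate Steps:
n = 317464 (n = -8*(-14649 - 25034) = -8*(-39683) = 317464)
n + h(9) = 317464 + 9 = 317473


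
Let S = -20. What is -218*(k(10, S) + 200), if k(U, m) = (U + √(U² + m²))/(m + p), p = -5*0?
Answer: -43491 + 109*√5 ≈ -43247.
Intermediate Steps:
p = 0
k(U, m) = (U + √(U² + m²))/m (k(U, m) = (U + √(U² + m²))/(m + 0) = (U + √(U² + m²))/m)
-218*(k(10, S) + 200) = -218*((10 + √(10² + (-20)²))/(-20) + 200) = -218*(-(10 + √(100 + 400))/20 + 200) = -218*(-(10 + √500)/20 + 200) = -218*(-(10 + 10*√5)/20 + 200) = -218*((-½ - √5/2) + 200) = -218*(399/2 - √5/2) = -43491 + 109*√5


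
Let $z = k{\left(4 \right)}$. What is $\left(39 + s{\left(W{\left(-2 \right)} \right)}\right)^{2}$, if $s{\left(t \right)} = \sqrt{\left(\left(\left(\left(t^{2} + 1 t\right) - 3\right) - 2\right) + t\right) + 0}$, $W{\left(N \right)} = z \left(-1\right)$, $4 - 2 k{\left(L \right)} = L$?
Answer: $\left(39 + i \sqrt{5}\right)^{2} \approx 1516.0 + 174.41 i$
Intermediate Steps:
$k{\left(L \right)} = 2 - \frac{L}{2}$
$z = 0$ ($z = 2 - 2 = 0$)
$W{\left(N \right)} = 0$ ($W{\left(N \right)} = 0 \left(-1\right) = 0$)
$s{\left(t \right)} = \sqrt{-5 + t^{2} + 2 t}$ ($s{\left(t \right)} = \sqrt{\left(\left(\left(\left(t^{2} + t\right) - 3\right) - 2\right) + t\right) + 0} = \sqrt{\left(\left(\left(\left(t + t^{2}\right) - 3\right) - 2\right) + t\right) + 0} = \sqrt{\left(\left(\left(-3 + t + t^{2}\right) - 2\right) + t\right) + 0} = \sqrt{\left(\left(-5 + t + t^{2}\right) + t\right) + 0} = \sqrt{\left(-5 + t^{2} + 2 t\right) + 0} = \sqrt{-5 + t^{2} + 2 t}$)
$\left(39 + s{\left(W{\left(-2 \right)} \right)}\right)^{2} = \left(39 + \sqrt{-5 + 0^{2} + 2 \cdot 0}\right)^{2} = \left(39 + \sqrt{-5 + 0 + 0}\right)^{2} = \left(39 + \sqrt{-5}\right)^{2} = \left(39 + i \sqrt{5}\right)^{2}$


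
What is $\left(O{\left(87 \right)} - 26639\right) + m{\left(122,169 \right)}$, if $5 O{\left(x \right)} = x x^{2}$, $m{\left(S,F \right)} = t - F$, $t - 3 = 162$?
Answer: $\frac{525288}{5} \approx 1.0506 \cdot 10^{5}$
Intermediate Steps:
$t = 165$ ($t = 3 + 162 = 165$)
$m{\left(S,F \right)} = 165 - F$
$O{\left(x \right)} = \frac{x^{3}}{5}$ ($O{\left(x \right)} = \frac{x x^{2}}{5} = \frac{x^{3}}{5}$)
$\left(O{\left(87 \right)} - 26639\right) + m{\left(122,169 \right)} = \left(\frac{87^{3}}{5} - 26639\right) + \left(165 - 169\right) = \left(\frac{1}{5} \cdot 658503 - 26639\right) + \left(165 - 169\right) = \left(\frac{658503}{5} - 26639\right) - 4 = \frac{525308}{5} - 4 = \frac{525288}{5}$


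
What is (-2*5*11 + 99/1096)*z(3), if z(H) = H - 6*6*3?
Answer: 12648405/1096 ≈ 11541.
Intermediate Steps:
z(H) = -108 + H (z(H) = H - 36*3 = H - 1*108 = H - 108 = -108 + H)
(-2*5*11 + 99/1096)*z(3) = (-2*5*11 + 99/1096)*(-108 + 3) = (-10*11 + 99*(1/1096))*(-105) = (-110 + 99/1096)*(-105) = -120461/1096*(-105) = 12648405/1096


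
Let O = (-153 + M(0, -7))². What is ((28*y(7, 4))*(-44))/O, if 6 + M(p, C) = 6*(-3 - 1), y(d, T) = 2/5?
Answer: -2464/167445 ≈ -0.014715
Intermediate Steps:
y(d, T) = ⅖ (y(d, T) = 2*(⅕) = ⅖)
M(p, C) = -30 (M(p, C) = -6 + 6*(-3 - 1) = -6 + 6*(-4) = -6 - 24 = -30)
O = 33489 (O = (-153 - 30)² = (-183)² = 33489)
((28*y(7, 4))*(-44))/O = ((28*(⅖))*(-44))/33489 = ((56/5)*(-44))*(1/33489) = -2464/5*1/33489 = -2464/167445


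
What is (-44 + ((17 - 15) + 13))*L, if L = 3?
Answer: -87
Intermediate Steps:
(-44 + ((17 - 15) + 13))*L = (-44 + ((17 - 15) + 13))*3 = (-44 + (2 + 13))*3 = (-44 + 15)*3 = -29*3 = -87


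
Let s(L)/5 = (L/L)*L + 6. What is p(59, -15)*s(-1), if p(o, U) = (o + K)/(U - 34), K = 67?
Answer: -450/7 ≈ -64.286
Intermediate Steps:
s(L) = 30 + 5*L (s(L) = 5*((L/L)*L + 6) = 5*(1*L + 6) = 5*(L + 6) = 5*(6 + L) = 30 + 5*L)
p(o, U) = (67 + o)/(-34 + U) (p(o, U) = (o + 67)/(U - 34) = (67 + o)/(-34 + U))
p(59, -15)*s(-1) = ((67 + 59)/(-34 - 15))*(30 + 5*(-1)) = (126/(-49))*(30 - 5) = -1/49*126*25 = -18/7*25 = -450/7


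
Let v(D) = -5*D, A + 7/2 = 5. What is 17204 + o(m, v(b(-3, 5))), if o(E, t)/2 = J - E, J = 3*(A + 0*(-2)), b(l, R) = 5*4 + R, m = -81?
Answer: 17375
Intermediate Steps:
A = 3/2 (A = -7/2 + 5 = 3/2 ≈ 1.5000)
b(l, R) = 20 + R
J = 9/2 (J = 3*(3/2 + 0*(-2)) = 3*(3/2 + 0) = 3*(3/2) = 9/2 ≈ 4.5000)
o(E, t) = 9 - 2*E (o(E, t) = 2*(9/2 - E) = 9 - 2*E)
17204 + o(m, v(b(-3, 5))) = 17204 + (9 - 2*(-81)) = 17204 + (9 + 162) = 17204 + 171 = 17375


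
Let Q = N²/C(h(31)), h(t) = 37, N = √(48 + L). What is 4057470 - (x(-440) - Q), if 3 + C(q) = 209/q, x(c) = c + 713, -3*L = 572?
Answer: 596400041/147 ≈ 4.0571e+6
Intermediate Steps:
L = -572/3 (L = -⅓*572 = -572/3 ≈ -190.67)
N = 2*I*√321/3 (N = √(48 - 572/3) = √(-428/3) = 2*I*√321/3 ≈ 11.944*I)
x(c) = 713 + c
C(q) = -3 + 209/q
Q = -7918/147 (Q = (2*I*√321/3)²/(-3 + 209/37) = -428/(3*(-3 + 209*(1/37))) = -428/(3*(-3 + 209/37)) = -428/(3*98/37) = -428/3*37/98 = -7918/147 ≈ -53.864)
4057470 - (x(-440) - Q) = 4057470 - ((713 - 440) - 1*(-7918/147)) = 4057470 - (273 + 7918/147) = 4057470 - 1*48049/147 = 4057470 - 48049/147 = 596400041/147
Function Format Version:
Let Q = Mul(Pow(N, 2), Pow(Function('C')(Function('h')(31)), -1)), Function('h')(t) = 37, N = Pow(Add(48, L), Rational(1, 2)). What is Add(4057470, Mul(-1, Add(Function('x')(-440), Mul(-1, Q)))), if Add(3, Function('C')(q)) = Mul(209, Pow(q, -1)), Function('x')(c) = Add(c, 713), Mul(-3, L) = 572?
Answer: Rational(596400041, 147) ≈ 4.0571e+6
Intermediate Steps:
L = Rational(-572, 3) (L = Mul(Rational(-1, 3), 572) = Rational(-572, 3) ≈ -190.67)
N = Mul(Rational(2, 3), I, Pow(321, Rational(1, 2))) (N = Pow(Add(48, Rational(-572, 3)), Rational(1, 2)) = Pow(Rational(-428, 3), Rational(1, 2)) = Mul(Rational(2, 3), I, Pow(321, Rational(1, 2))) ≈ Mul(11.944, I))
Function('x')(c) = Add(713, c)
Function('C')(q) = Add(-3, Mul(209, Pow(q, -1)))
Q = Rational(-7918, 147) (Q = Mul(Pow(Mul(Rational(2, 3), I, Pow(321, Rational(1, 2))), 2), Pow(Add(-3, Mul(209, Pow(37, -1))), -1)) = Mul(Rational(-428, 3), Pow(Add(-3, Mul(209, Rational(1, 37))), -1)) = Mul(Rational(-428, 3), Pow(Add(-3, Rational(209, 37)), -1)) = Mul(Rational(-428, 3), Pow(Rational(98, 37), -1)) = Mul(Rational(-428, 3), Rational(37, 98)) = Rational(-7918, 147) ≈ -53.864)
Add(4057470, Mul(-1, Add(Function('x')(-440), Mul(-1, Q)))) = Add(4057470, Mul(-1, Add(Add(713, -440), Mul(-1, Rational(-7918, 147))))) = Add(4057470, Mul(-1, Add(273, Rational(7918, 147)))) = Add(4057470, Mul(-1, Rational(48049, 147))) = Add(4057470, Rational(-48049, 147)) = Rational(596400041, 147)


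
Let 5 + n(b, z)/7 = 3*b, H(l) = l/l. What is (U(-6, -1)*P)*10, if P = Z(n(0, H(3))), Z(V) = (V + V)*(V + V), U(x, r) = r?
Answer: -49000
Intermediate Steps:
H(l) = 1
n(b, z) = -35 + 21*b (n(b, z) = -35 + 7*(3*b) = -35 + 21*b)
Z(V) = 4*V² (Z(V) = (2*V)*(2*V) = 4*V²)
P = 4900 (P = 4*(-35 + 21*0)² = 4*(-35 + 0)² = 4*(-35)² = 4*1225 = 4900)
(U(-6, -1)*P)*10 = -1*4900*10 = -4900*10 = -49000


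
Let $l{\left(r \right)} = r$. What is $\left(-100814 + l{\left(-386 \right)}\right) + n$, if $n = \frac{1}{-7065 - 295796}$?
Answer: $- \frac{30649533201}{302861} \approx -1.012 \cdot 10^{5}$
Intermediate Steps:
$n = - \frac{1}{302861}$ ($n = \frac{1}{-302861} = - \frac{1}{302861} \approx -3.3018 \cdot 10^{-6}$)
$\left(-100814 + l{\left(-386 \right)}\right) + n = \left(-100814 - 386\right) - \frac{1}{302861} = -101200 - \frac{1}{302861} = - \frac{30649533201}{302861}$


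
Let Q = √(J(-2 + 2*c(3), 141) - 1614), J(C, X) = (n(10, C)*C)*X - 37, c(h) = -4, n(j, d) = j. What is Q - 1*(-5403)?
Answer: 5403 + I*√15751 ≈ 5403.0 + 125.5*I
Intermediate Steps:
J(C, X) = -37 + 10*C*X (J(C, X) = (10*C)*X - 37 = 10*C*X - 37 = -37 + 10*C*X)
Q = I*√15751 (Q = √((-37 + 10*(-2 + 2*(-4))*141) - 1614) = √((-37 + 10*(-2 - 8)*141) - 1614) = √((-37 + 10*(-10)*141) - 1614) = √((-37 - 14100) - 1614) = √(-14137 - 1614) = √(-15751) = I*√15751 ≈ 125.5*I)
Q - 1*(-5403) = I*√15751 - 1*(-5403) = I*√15751 + 5403 = 5403 + I*√15751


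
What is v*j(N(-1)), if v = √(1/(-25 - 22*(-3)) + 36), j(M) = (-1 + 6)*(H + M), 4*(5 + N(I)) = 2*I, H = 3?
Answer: -25*√60557/82 ≈ -75.025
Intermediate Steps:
N(I) = -5 + I/2 (N(I) = -5 + (2*I)/4 = -5 + I/2)
j(M) = 15 + 5*M (j(M) = (-1 + 6)*(3 + M) = 5*(3 + M) = 15 + 5*M)
v = √60557/41 (v = √(1/(-25 + 66) + 36) = √(1/41 + 36) = √(1477/41) = √60557/41 ≈ 6.0020)
v*j(N(-1)) = (√60557/41)*(15 + 5*(-5 + (½)*(-1))) = (√60557/41)*(15 + 5*(-5 - ½)) = (√60557/41)*(15 + 5*(-11/2)) = (√60557/41)*(15 - 55/2) = (√60557/41)*(-25/2) = -25*√60557/82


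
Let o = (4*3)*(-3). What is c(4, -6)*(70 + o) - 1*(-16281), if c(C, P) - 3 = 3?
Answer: 16485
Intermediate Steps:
o = -36 (o = 12*(-3) = -36)
c(C, P) = 6 (c(C, P) = 3 + 3 = 6)
c(4, -6)*(70 + o) - 1*(-16281) = 6*(70 - 36) - 1*(-16281) = 6*34 + 16281 = 204 + 16281 = 16485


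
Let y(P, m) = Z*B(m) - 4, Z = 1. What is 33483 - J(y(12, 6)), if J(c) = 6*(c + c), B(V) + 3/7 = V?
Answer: 234249/7 ≈ 33464.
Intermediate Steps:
B(V) = -3/7 + V
y(P, m) = -31/7 + m (y(P, m) = 1*(-3/7 + m) - 4 = (-3/7 + m) - 4 = -31/7 + m)
J(c) = 12*c (J(c) = 6*(2*c) = 12*c)
33483 - J(y(12, 6)) = 33483 - 12*(-31/7 + 6) = 33483 - 12*11/7 = 33483 - 1*132/7 = 33483 - 132/7 = 234249/7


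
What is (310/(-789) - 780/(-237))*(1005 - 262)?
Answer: 134222950/62331 ≈ 2153.4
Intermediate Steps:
(310/(-789) - 780/(-237))*(1005 - 262) = (310*(-1/789) - 780*(-1/237))*743 = (-310/789 + 260/79)*743 = (180650/62331)*743 = 134222950/62331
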